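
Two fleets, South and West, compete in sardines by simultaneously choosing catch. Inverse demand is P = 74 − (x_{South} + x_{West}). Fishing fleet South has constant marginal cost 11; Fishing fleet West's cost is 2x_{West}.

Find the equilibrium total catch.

Fishing fleet South's profit: π = x_{South}(74 − (x_{South} + x_{West})) − 11x_{South}.
∂π/∂x_{South} = 63 − 2x_{South} − x_{West} = 0, so x_{South} = 31.5 − 0.5x_{West}.
By the same steps for West: x_{West} = 36 − 0.5x_{South}.
Plugging x_{West} into South's best response: x_{South} = 31.5 − 0.5(36 − 0.5x_{South}) ⇒ 0.75x_{South} = 13.5, so x_{South} = 18.
Then x_{West} = 36 − 0.5·18 = 27.
Total catch: 18 + 27 = 45.

45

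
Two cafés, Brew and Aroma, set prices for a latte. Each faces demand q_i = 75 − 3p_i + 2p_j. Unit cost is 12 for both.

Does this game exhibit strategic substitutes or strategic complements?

Brew's profit: π = (p_{Brew} − 12)(75 − 3p_{Brew} + 2p_{Aroma}).
∂π/∂p_{Brew} = 111 − 6p_{Brew} + 2p_{Aroma} = 0 ⇒ p_{Brew} = 18.5 + (1/3)p_{Aroma}.
The best-response slope dp_{Brew}/dp_{Aroma} = 1/3 > 0: the reaction function is upward-sloping, so the choices are strategic complements.

strategic complements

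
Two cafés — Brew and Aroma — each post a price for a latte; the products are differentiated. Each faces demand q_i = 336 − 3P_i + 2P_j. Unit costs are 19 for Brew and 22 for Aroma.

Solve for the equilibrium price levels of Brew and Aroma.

Brew's profit: π = (P_{Brew} − 19)(336 − 3P_{Brew} + 2P_{Aroma}).
∂π/∂P_{Brew} = 393 − 6P_{Brew} + 2P_{Aroma} = 0 ⇒ P_{Brew} = 65.5 + (1/3)P_{Aroma}.
Similarly P_{Aroma} = 67 + (1/3)P_{Brew}.
Plugging P_{Aroma} into Brew's best response: P_{Brew} = 65.5 + (1/3)(67 + (1/3)P_{Brew}) ⇒ (8/9)P_{Brew} = 527/6, so P_{Brew} = 98.8125.
Then P_{Aroma} = 67 + (1/3)·98.8125 = 99.9375.

98.8125, 99.9375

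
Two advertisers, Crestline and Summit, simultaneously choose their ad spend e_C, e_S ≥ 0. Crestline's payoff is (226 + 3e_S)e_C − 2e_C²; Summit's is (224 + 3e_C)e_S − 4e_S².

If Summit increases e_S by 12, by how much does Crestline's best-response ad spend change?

9

Expanding Crestline's payoff: 226e_C + 3e_Se_C − 2e_C².
∂π/∂e_C = 226 + 3e_S − 4e_C = 0, so e_C = 56.5 + 0.75e_S.
The reaction-function slope is 0.75, so a 12-unit rise in e_S moves e_C by 0.75 × 12 = 9. Crestline's best response rises — the actions are strategic complements.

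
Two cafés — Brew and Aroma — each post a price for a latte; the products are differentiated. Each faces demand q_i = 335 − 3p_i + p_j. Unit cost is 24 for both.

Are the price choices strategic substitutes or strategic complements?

strategic complements

Brew's profit: π = (p_{Brew} − 24)(335 − 3p_{Brew} + p_{Aroma}).
∂π/∂p_{Brew} = 407 − 6p_{Brew} + p_{Aroma} = 0 ⇒ p_{Brew} = 407/6 + (1/6)p_{Aroma}.
The best-response slope dp_{Brew}/dp_{Aroma} = 1/6 > 0: the reaction function is upward-sloping, so the choices are strategic complements.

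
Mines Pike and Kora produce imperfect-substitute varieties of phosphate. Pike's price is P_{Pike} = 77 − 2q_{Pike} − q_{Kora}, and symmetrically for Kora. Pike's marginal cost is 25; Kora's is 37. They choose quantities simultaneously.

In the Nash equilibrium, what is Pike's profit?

Mine Pike's profit: π = q_{Pike}(77 − 2q_{Pike} − q_{Kora}) − 25q_{Pike}.
∂π/∂q_{Pike} = 52 − 4q_{Pike} − q_{Kora} = 0 ⇒ q_{Pike} = 13 − 0.25q_{Kora}.
Similarly q_{Kora} = 10 − 0.25q_{Pike}.
Substituting the second reaction function into the first: q_{Pike} = 13 − 0.25(10 − 0.25q_{Pike}), which gives 0.9375q_{Pike} = 10.5 ⇒ q_{Pike} = 11.2.
Then q_{Kora} = 10 − 0.25·11.2 = 7.2.
P_{Pike} = 77 − 2·11.2 − 7.2 = 47.4.
Profit = (47.4 − 25)·11.2 = 250.88.

250.88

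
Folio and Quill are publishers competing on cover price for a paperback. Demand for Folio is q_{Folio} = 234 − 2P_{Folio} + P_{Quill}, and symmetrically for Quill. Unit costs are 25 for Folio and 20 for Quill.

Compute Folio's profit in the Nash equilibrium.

Folio's profit: π = (P_{Folio} − 25)(234 − 2P_{Folio} + P_{Quill}).
∂π/∂P_{Folio} = 284 − 4P_{Folio} + P_{Quill} = 0 ⇒ P_{Folio} = 71 + 0.25P_{Quill}.
Similarly P_{Quill} = 68.5 + 0.25P_{Folio}.
Solving the two reaction functions simultaneously: (1 − (0.25)(0.25))P_{Folio} = 71 + 0.25·68.5, so 0.9375P_{Folio} = 88.125 and P_{Folio} = 94.
Then P_{Quill} = 68.5 + 0.25·94 = 92.
q_{Folio} = 234 − 2·94 + 92 = 138.
Profit = (94 − 25)·138 = 9522.

9522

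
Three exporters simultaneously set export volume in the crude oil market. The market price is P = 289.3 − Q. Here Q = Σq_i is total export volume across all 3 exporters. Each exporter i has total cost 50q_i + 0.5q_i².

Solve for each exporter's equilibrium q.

A representative exporter's profit is π_i = q_i(289.3 − Q) − 50q_i − 0.5q_i², with Q = q_i + Σ_{j≠i} q_j.
First-order condition: 239.3 − 3q_i − Σ_{j≠i} q_j = 0.
Imposing symmetry (q_j = q for all j) turns Σ_{j≠i} q_j into 2q, so 239.3 = 5q and q = 47.86.

47.86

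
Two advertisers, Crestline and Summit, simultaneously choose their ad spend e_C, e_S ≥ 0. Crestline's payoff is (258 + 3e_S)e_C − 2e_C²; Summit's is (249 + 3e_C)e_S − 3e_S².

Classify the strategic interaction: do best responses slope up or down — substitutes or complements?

strategic complements

Expanding Crestline's payoff: 258e_C + 3e_Se_C − 2e_C².
∂π/∂e_C = 258 + 3e_S − 4e_C = 0, so e_C = 64.5 + 0.75e_S.
The best-response slope de_C/de_S = 0.75 > 0: the reaction function is upward-sloping, so the choices are strategic complements.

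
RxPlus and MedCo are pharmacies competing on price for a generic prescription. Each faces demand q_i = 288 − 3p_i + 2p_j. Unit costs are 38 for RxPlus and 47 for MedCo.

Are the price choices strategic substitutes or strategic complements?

RxPlus's profit: π = (p_{RxPlus} − 38)(288 − 3p_{RxPlus} + 2p_{MedCo}).
∂π/∂p_{RxPlus} = 402 − 6p_{RxPlus} + 2p_{MedCo} = 0 ⇒ p_{RxPlus} = 67 + (1/3)p_{MedCo}.
The best-response slope dp_{RxPlus}/dp_{MedCo} = 1/3 > 0: the reaction function is upward-sloping, so the choices are strategic complements.

strategic complements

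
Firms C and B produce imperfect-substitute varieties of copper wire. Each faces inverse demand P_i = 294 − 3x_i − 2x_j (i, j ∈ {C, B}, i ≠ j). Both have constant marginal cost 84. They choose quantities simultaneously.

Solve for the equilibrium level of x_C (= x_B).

Firm C's profit: π = x_C(294 − 3x_C − 2x_B) − 84x_C.
∂π/∂x_C = 210 − 6x_C − 2x_B = 0 ⇒ x_C = 35 − (1/3)x_B.
By symmetry x_B = x_C; substituting into the reaction function, (4/3)x_C = 35 and x_C = 26.25.

26.25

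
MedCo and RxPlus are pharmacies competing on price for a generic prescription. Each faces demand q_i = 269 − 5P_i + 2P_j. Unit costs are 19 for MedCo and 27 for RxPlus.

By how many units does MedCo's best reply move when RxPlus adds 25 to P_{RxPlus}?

5

MedCo's profit: π = (P_{MedCo} − 19)(269 − 5P_{MedCo} + 2P_{RxPlus}).
∂π/∂P_{MedCo} = 364 − 10P_{MedCo} + 2P_{RxPlus} = 0 ⇒ P_{MedCo} = 36.4 + 0.2P_{RxPlus}.
The reaction-function slope is 0.2, so a 25-unit rise in P_{RxPlus} moves P_{MedCo} by 0.2 × 25 = 5. MedCo's best response rises — the actions are strategic complements.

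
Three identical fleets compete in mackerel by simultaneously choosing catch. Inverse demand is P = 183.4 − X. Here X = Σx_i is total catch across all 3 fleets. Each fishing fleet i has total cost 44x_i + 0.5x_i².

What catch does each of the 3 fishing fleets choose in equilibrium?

27.88

A representative fishing fleet's profit is π_i = x_i(183.4 − X) − 44x_i − 0.5x_i², with X = x_i + Σ_{j≠i} x_j.
First-order condition: 139.4 − 3x_i − Σ_{j≠i} x_j = 0.
Imposing symmetry (x_j = x for all j) turns Σ_{j≠i} x_j into 2x, so 139.4 = 5x and x = 27.88.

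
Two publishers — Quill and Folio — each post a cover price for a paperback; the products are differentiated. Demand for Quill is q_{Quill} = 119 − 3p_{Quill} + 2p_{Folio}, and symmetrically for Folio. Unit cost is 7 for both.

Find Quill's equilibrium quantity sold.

84

Quill's profit: π = (p_{Quill} − 7)(119 − 3p_{Quill} + 2p_{Folio}).
∂π/∂p_{Quill} = 140 − 6p_{Quill} + 2p_{Folio} = 0 ⇒ p_{Quill} = 70/3 + (1/3)p_{Folio}.
Setting p_{Quill} = p_{Folio} in the reaction function: p_{Quill} = 70/3 + (1/3)p_{Quill}, so p_{Quill} = (70/3) / (2/3) = 35.
q_{Quill} = 119 − 3·35 + 2·35 = 84.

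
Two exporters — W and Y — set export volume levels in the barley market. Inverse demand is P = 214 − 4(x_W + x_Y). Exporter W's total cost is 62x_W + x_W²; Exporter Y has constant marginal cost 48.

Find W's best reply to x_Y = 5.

Exporter W's profit: π = x_W(214 − 4(x_W + x_Y)) − 62x_W − x_W².
∂π/∂x_W = 152 − 10x_W − 4x_Y = 0, so x_W = 15.2 − 0.4x_Y.
At x_Y = 5: x_W = 15.2 − 0.4·5 = 13.2.

13.2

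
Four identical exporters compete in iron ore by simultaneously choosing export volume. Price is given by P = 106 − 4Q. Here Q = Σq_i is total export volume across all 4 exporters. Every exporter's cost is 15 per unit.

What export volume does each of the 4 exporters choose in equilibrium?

A representative exporter's profit is π_i = q_i(106 − 4Q) − 15q_i, with Q = q_i + Σ_{j≠i} q_j.
First-order condition: 91 − 8q_i − 4Σ_{j≠i} q_j = 0.
Imposing symmetry (q_j = q for all j) turns Σ_{j≠i} q_j into 3q, so 91 = 20q and q = 4.55.

4.55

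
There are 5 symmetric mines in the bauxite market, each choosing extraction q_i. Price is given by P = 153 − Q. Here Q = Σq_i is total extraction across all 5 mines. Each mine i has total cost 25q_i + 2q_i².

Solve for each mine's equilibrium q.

12.8

A representative mine's profit is π_i = q_i(153 − Q) − 25q_i − 2q_i², with Q = q_i + Σ_{j≠i} q_j.
First-order condition: 128 − 6q_i − Σ_{j≠i} q_j = 0.
In a symmetric equilibrium every mine chooses the same q, so Σ_{j≠i} q_j = 4q. The condition becomes 128 − 10q = 0, giving q = 128/10 = 12.8.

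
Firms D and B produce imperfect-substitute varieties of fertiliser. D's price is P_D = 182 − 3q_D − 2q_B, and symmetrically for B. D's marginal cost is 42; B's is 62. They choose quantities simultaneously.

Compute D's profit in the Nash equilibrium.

Firm D's profit: π = q_D(182 − 3q_D − 2q_B) − 42q_D.
∂π/∂q_D = 140 − 6q_D − 2q_B = 0 ⇒ q_D = 70/3 − (1/3)q_B.
Similarly q_B = 20 − (1/3)q_D.
Solving the two reaction functions simultaneously: (1 − (−1/3)(−1/3))q_D = 70/3 − (1/3)·20, so (8/9)q_D = 50/3 and q_D = 18.75.
Then q_B = 20 − (1/3)·18.75 = 13.75.
P_D = 182 − 3·18.75 − 2·13.75 = 98.25.
Profit = (98.25 − 42)·18.75 = 1054.6875.

1054.6875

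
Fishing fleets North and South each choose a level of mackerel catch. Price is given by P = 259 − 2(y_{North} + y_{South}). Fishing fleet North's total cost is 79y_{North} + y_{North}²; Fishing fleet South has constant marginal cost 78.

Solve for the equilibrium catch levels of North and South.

Fishing fleet North's profit: π = y_{North}(259 − 2(y_{North} + y_{South})) − 79y_{North} − y_{North}².
∂π/∂y_{North} = 180 − 6y_{North} − 2y_{South} = 0, so y_{North} = 30 − (1/3)y_{South}.
For South: ∂π/∂y_{South} = 181 − 4y_{South} − 2y_{North} = 0 ⇒ y_{South} = 45.25 − 0.5y_{North}.
Substituting the second reaction function into the first: y_{North} = 30 − (1/3)(45.25 − 0.5y_{North}), which gives (5/6)y_{North} = 179/12 ⇒ y_{North} = 17.9.
Then y_{South} = 45.25 − 0.5·17.9 = 36.3.

17.9, 36.3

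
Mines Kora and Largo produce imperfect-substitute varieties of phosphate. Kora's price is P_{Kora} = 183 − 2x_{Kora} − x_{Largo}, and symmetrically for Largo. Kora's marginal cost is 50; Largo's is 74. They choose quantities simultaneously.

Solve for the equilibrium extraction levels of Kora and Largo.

Mine Kora's profit: π = x_{Kora}(183 − 2x_{Kora} − x_{Largo}) − 50x_{Kora}.
∂π/∂x_{Kora} = 133 − 4x_{Kora} − x_{Largo} = 0 ⇒ x_{Kora} = 33.25 − 0.25x_{Largo}.
Similarly x_{Largo} = 27.25 − 0.25x_{Kora}.
Plugging x_{Largo} into Kora's best response: x_{Kora} = 33.25 − 0.25(27.25 − 0.25x_{Kora}) ⇒ 0.9375x_{Kora} = 26.4375, so x_{Kora} = 28.2.
Then x_{Largo} = 27.25 − 0.25·28.2 = 20.2.

28.2, 20.2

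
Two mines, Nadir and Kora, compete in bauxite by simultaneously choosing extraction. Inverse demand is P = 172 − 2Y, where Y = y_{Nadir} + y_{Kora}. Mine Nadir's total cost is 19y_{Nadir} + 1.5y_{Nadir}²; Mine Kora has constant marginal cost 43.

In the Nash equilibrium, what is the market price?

92.75

Mine Nadir's profit: π = y_{Nadir}(172 − 2(y_{Nadir} + y_{Kora})) − 19y_{Nadir} − 1.5y_{Nadir}².
∂π/∂y_{Nadir} = 153 − 7y_{Nadir} − 2y_{Kora} = 0, so y_{Nadir} = 153/7 − (2/7)y_{Kora}.
For Kora: ∂π/∂y_{Kora} = 129 − 4y_{Kora} − 2y_{Nadir} = 0 ⇒ y_{Kora} = 32.25 − 0.5y_{Nadir}.
Solving the two reaction functions simultaneously: (1 − (−2/7)(−0.5))y_{Nadir} = 153/7 − (2/7)·32.25, so (6/7)y_{Nadir} = 177/14 and y_{Nadir} = 14.75.
Then y_{Kora} = 32.25 − 0.5·14.75 = 24.875.
Equilibrium price: P = 172 − 2·39.625 = 92.75.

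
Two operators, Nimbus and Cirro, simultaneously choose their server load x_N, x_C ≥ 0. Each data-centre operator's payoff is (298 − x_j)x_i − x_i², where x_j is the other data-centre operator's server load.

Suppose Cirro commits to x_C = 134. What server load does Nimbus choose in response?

82

Nimbus's payoff is (298 − x_C)x_N − x_N².
∂π/∂x_N = 298 − x_C − 2x_N = 0, so x_N = 149 − 0.5x_C.
At x_C = 134: x_N = 149 − 0.5·134 = 82.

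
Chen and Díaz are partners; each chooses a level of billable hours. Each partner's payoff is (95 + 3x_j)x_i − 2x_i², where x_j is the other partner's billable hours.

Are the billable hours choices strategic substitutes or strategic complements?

Chen's payoff is (95 + 3x_D)x_C − 2x_C².
∂π/∂x_C = 95 + 3x_D − 4x_C = 0, so x_C = 23.75 + 0.75x_D.
The best-response slope dx_C/dx_D = 0.75 > 0: the reaction function is upward-sloping, so the choices are strategic complements.

strategic complements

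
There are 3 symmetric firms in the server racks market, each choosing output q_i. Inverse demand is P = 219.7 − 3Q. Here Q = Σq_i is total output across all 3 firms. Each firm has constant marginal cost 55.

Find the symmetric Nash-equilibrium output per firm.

A representative firm's profit is π_i = q_i(219.7 − 3Q) − 55q_i, with Q = q_i + Σ_{j≠i} q_j.
First-order condition: 164.7 − 6q_i − 3Σ_{j≠i} q_j = 0.
Imposing symmetry (q_j = q for all j) turns Σ_{j≠i} q_j into 2q, so 164.7 = 12q and q = 13.725.

13.725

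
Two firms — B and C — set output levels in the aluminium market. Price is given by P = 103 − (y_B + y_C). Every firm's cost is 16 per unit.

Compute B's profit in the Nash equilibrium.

Firm B's profit: π = y_B(103 − (y_B + y_C)) − 16y_B.
∂π/∂y_B = 87 − 2y_B − y_C = 0, so y_B = 43.5 − 0.5y_C.
Setting y_B = y_C in the reaction function: y_B = 43.5 − 0.5y_B, so y_B = 43.5 / 1.5 = 29.
Price P = 103 − 58 = 45.
B's profit: (45 − 16)·29 = 841.

841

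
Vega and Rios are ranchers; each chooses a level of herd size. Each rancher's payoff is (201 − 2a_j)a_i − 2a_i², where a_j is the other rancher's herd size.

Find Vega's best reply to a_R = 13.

43.75

Vega's payoff is (201 − 2a_R)a_V − 2a_V².
∂π/∂a_V = 201 − 2a_R − 4a_V = 0, so a_V = 50.25 − 0.5a_R.
At a_R = 13: a_V = 50.25 − 0.5·13 = 43.75.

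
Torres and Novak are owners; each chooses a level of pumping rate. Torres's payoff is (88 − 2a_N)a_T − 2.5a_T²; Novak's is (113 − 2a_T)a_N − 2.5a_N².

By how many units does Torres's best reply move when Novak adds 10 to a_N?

-4

Expanding Torres's payoff: 88a_T − 2a_Na_T − 2.5a_T².
∂π/∂a_T = 88 − 2a_N − 5a_T = 0, so a_T = 17.6 − 0.4a_N.
The reaction-function slope is −0.4, so a 10-unit rise in a_N moves a_T by −0.4 × 10 = −4. Torres's best response falls — the actions are strategic substitutes.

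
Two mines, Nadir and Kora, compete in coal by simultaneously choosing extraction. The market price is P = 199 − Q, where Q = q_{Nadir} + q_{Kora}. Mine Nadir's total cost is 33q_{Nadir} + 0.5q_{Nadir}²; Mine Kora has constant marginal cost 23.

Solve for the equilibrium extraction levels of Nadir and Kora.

31.2, 72.4

Mine Nadir's profit: π = q_{Nadir}(199 − (q_{Nadir} + q_{Kora})) − 33q_{Nadir} − 0.5q_{Nadir}².
∂π/∂q_{Nadir} = 166 − 3q_{Nadir} − q_{Kora} = 0, so q_{Nadir} = 166/3 − (1/3)q_{Kora}.
For Kora: ∂π/∂q_{Kora} = 176 − 2q_{Kora} − q_{Nadir} = 0 ⇒ q_{Kora} = 88 − 0.5q_{Nadir}.
Plugging q_{Kora} into Nadir's best response: q_{Nadir} = 166/3 − (1/3)(88 − 0.5q_{Nadir}) ⇒ (5/6)q_{Nadir} = 26, so q_{Nadir} = 31.2.
Then q_{Kora} = 88 − 0.5·31.2 = 72.4.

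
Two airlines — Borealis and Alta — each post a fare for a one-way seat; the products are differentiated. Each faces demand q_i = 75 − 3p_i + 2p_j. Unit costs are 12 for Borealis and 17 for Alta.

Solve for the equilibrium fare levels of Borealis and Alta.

Borealis's profit: π = (p_{Borealis} − 12)(75 − 3p_{Borealis} + 2p_{Alta}).
∂π/∂p_{Borealis} = 111 − 6p_{Borealis} + 2p_{Alta} = 0 ⇒ p_{Borealis} = 18.5 + (1/3)p_{Alta}.
Similarly p_{Alta} = 21 + (1/3)p_{Borealis}.
Solving the two reaction functions simultaneously: (1 − (1/3)(1/3))p_{Borealis} = 18.5 + (1/3)·21, so (8/9)p_{Borealis} = 25.5 and p_{Borealis} = 28.6875.
Then p_{Alta} = 21 + (1/3)·28.6875 = 30.5625.

28.6875, 30.5625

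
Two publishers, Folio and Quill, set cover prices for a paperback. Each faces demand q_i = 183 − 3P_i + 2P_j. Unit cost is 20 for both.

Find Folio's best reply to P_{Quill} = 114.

Folio's profit: π = (P_{Folio} − 20)(183 − 3P_{Folio} + 2P_{Quill}).
∂π/∂P_{Folio} = 243 − 6P_{Folio} + 2P_{Quill} = 0 ⇒ P_{Folio} = 40.5 + (1/3)P_{Quill}.
At P_{Quill} = 114: P_{Folio} = 40.5 + (1/3)·114 = 78.5.

78.5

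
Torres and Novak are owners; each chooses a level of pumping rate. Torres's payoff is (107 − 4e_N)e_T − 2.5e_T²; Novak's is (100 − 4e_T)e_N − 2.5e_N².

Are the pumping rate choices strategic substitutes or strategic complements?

strategic substitutes

Expanding Torres's payoff: 107e_T − 4e_Ne_T − 2.5e_T².
∂π/∂e_T = 107 − 4e_N − 5e_T = 0, so e_T = 21.4 − 0.8e_N.
The best-response slope de_T/de_N = −0.8 < 0: the reaction function is downward-sloping, so the choices are strategic substitutes.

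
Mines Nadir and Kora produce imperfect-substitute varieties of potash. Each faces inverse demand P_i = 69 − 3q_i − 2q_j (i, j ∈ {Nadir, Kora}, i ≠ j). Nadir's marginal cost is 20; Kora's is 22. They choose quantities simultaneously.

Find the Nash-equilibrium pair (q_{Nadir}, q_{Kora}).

Mine Nadir's profit: π = q_{Nadir}(69 − 3q_{Nadir} − 2q_{Kora}) − 20q_{Nadir}.
∂π/∂q_{Nadir} = 49 − 6q_{Nadir} − 2q_{Kora} = 0 ⇒ q_{Nadir} = 49/6 − (1/3)q_{Kora}.
Similarly q_{Kora} = 47/6 − (1/3)q_{Nadir}.
Solving the two reaction functions simultaneously: (1 − (−1/3)(−1/3))q_{Nadir} = 49/6 − (1/3)·(47/6), so (8/9)q_{Nadir} = 50/9 and q_{Nadir} = 6.25.
Then q_{Kora} = 47/6 − (1/3)·6.25 = 5.75.

6.25, 5.75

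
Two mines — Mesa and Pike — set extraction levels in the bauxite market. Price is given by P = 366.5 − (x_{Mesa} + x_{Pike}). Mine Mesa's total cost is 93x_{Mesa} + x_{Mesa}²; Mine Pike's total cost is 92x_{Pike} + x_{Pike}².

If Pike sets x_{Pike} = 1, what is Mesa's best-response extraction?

68.125

Mine Mesa's profit: π = x_{Mesa}(366.5 − (x_{Mesa} + x_{Pike})) − 93x_{Mesa} − x_{Mesa}².
∂π/∂x_{Mesa} = 273.5 − 4x_{Mesa} − x_{Pike} = 0, so x_{Mesa} = 68.375 − 0.25x_{Pike}.
At x_{Pike} = 1: x_{Mesa} = 68.375 − 0.25·1 = 68.125.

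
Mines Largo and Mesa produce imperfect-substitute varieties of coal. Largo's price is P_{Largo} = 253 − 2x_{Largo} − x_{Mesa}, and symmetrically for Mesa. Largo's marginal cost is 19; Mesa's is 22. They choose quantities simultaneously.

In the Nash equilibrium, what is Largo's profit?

Mine Largo's profit: π = x_{Largo}(253 − 2x_{Largo} − x_{Mesa}) − 19x_{Largo}.
∂π/∂x_{Largo} = 234 − 4x_{Largo} − x_{Mesa} = 0 ⇒ x_{Largo} = 58.5 − 0.25x_{Mesa}.
Similarly x_{Mesa} = 57.75 − 0.25x_{Largo}.
Solving the two reaction functions simultaneously: (1 − (−0.25)(−0.25))x_{Largo} = 58.5 − 0.25·57.75, so 0.9375x_{Largo} = 44.0625 and x_{Largo} = 47.
Then x_{Mesa} = 57.75 − 0.25·47 = 46.
P_{Largo} = 253 − 2·47 − 46 = 113.
Profit = (113 − 19)·47 = 4418.

4418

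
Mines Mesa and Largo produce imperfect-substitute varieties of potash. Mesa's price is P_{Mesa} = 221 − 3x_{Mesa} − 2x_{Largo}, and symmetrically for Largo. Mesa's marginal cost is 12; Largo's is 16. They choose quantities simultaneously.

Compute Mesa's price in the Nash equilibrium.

91.125

Mine Mesa's profit: π = x_{Mesa}(221 − 3x_{Mesa} − 2x_{Largo}) − 12x_{Mesa}.
∂π/∂x_{Mesa} = 209 − 6x_{Mesa} − 2x_{Largo} = 0 ⇒ x_{Mesa} = 209/6 − (1/3)x_{Largo}.
Similarly x_{Largo} = 205/6 − (1/3)x_{Mesa}.
Solving the two reaction functions simultaneously: (1 − (−1/3)(−1/3))x_{Mesa} = 209/6 − (1/3)·(205/6), so (8/9)x_{Mesa} = 211/9 and x_{Mesa} = 26.375.
Then x_{Largo} = 205/6 − (1/3)·26.375 = 25.375.
P_{Mesa} = 221 − 3·26.375 − 2·25.375 = 91.125.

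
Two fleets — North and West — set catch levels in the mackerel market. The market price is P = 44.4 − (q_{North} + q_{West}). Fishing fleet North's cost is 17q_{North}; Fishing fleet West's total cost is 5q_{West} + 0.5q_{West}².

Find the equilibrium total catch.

18.84

Fishing fleet North's profit: π = q_{North}(44.4 − (q_{North} + q_{West})) − 17q_{North}.
∂π/∂q_{North} = 27.4 − 2q_{North} − q_{West} = 0, so q_{North} = 13.7 − 0.5q_{West}.
For West: ∂π/∂q_{West} = 39.4 − 3q_{West} − q_{North} = 0 ⇒ q_{West} = 197/15 − (1/3)q_{North}.
Solving the two reaction functions simultaneously: (1 − (−0.5)(−1/3))q_{North} = 13.7 − 0.5·(197/15), so (5/6)q_{North} = 107/15 and q_{North} = 8.56.
Then q_{West} = 197/15 − (1/3)·8.56 = 10.28.
Total catch: 8.56 + 10.28 = 18.84.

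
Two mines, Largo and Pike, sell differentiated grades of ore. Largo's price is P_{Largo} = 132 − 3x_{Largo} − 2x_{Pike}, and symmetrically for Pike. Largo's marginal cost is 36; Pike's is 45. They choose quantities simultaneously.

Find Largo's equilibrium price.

Mine Largo's profit: π = x_{Largo}(132 − 3x_{Largo} − 2x_{Pike}) − 36x_{Largo}.
∂π/∂x_{Largo} = 96 − 6x_{Largo} − 2x_{Pike} = 0 ⇒ x_{Largo} = 16 − (1/3)x_{Pike}.
Similarly x_{Pike} = 14.5 − (1/3)x_{Largo}.
Plugging x_{Pike} into Largo's best response: x_{Largo} = 16 − (1/3)(14.5 − (1/3)x_{Largo}) ⇒ (8/9)x_{Largo} = 67/6, so x_{Largo} = 12.5625.
Then x_{Pike} = 14.5 − (1/3)·12.5625 = 10.3125.
P_{Largo} = 132 − 3·12.5625 − 2·10.3125 = 73.6875.

73.6875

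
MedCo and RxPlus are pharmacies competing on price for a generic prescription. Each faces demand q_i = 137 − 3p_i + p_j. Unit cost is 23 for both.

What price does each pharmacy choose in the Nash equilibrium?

41.2

MedCo's profit: π = (p_{MedCo} − 23)(137 − 3p_{MedCo} + p_{RxPlus}).
∂π/∂p_{MedCo} = 206 − 6p_{MedCo} + p_{RxPlus} = 0 ⇒ p_{MedCo} = 103/3 + (1/6)p_{RxPlus}.
Setting p_{MedCo} = p_{RxPlus} in the reaction function: p_{MedCo} = 103/3 + (1/6)p_{MedCo}, so p_{MedCo} = (103/3) / (5/6) = 41.2.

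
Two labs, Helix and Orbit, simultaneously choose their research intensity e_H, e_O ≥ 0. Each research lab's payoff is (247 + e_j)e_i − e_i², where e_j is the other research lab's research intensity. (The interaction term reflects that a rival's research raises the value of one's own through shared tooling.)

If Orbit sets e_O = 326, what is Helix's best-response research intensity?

286.5

Helix's payoff is (247 + e_O)e_H − e_H².
∂π/∂e_H = 247 + e_O − 2e_H = 0, so e_H = 123.5 + 0.5e_O.
At e_O = 326: e_H = 123.5 + 0.5·326 = 286.5.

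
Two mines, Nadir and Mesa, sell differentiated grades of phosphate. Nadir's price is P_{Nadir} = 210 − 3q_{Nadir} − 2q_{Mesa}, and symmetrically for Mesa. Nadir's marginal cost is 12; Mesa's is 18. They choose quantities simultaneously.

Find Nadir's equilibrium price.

Mine Nadir's profit: π = q_{Nadir}(210 − 3q_{Nadir} − 2q_{Mesa}) − 12q_{Nadir}.
∂π/∂q_{Nadir} = 198 − 6q_{Nadir} − 2q_{Mesa} = 0 ⇒ q_{Nadir} = 33 − (1/3)q_{Mesa}.
Similarly q_{Mesa} = 32 − (1/3)q_{Nadir}.
Plugging q_{Mesa} into Nadir's best response: q_{Nadir} = 33 − (1/3)(32 − (1/3)q_{Nadir}) ⇒ (8/9)q_{Nadir} = 67/3, so q_{Nadir} = 25.125.
Then q_{Mesa} = 32 − (1/3)·25.125 = 23.625.
P_{Nadir} = 210 − 3·25.125 − 2·23.625 = 87.375.

87.375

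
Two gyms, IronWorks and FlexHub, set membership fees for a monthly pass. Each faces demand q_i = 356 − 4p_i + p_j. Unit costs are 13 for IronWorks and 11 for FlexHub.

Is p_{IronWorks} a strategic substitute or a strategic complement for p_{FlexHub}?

IronWorks's profit: π = (p_{IronWorks} − 13)(356 − 4p_{IronWorks} + p_{FlexHub}).
∂π/∂p_{IronWorks} = 408 − 8p_{IronWorks} + p_{FlexHub} = 0 ⇒ p_{IronWorks} = 51 + 0.125p_{FlexHub}.
The best-response slope dp_{IronWorks}/dp_{FlexHub} = 0.125 > 0: the reaction function is upward-sloping, so the choices are strategic complements.

strategic complements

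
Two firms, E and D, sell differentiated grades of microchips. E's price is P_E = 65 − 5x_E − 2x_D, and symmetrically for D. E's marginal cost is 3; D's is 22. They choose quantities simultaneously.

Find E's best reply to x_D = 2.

Firm E's profit: π = x_E(65 − 5x_E − 2x_D) − 3x_E.
∂π/∂x_E = 62 − 10x_E − 2x_D = 0 ⇒ x_E = 6.2 − 0.2x_D.
At x_D = 2: x_E = 6.2 − 0.2·2 = 5.8.

5.8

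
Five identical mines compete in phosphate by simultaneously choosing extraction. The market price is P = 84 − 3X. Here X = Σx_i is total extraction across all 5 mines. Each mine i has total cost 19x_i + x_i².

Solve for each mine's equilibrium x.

A representative mine's profit is π_i = x_i(84 − 3X) − 19x_i − x_i², with X = x_i + Σ_{j≠i} x_j.
First-order condition: 65 − 8x_i − 3Σ_{j≠i} x_j = 0.
Imposing symmetry (x_j = x for all j) turns Σ_{j≠i} x_j into 4x, so 65 = 20x and x = 3.25.

3.25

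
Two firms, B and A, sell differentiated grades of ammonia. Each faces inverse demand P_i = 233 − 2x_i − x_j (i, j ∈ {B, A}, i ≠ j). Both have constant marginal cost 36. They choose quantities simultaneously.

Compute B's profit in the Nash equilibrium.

Firm B's profit: π = x_B(233 − 2x_B − x_A) − 36x_B.
∂π/∂x_B = 197 − 4x_B − x_A = 0 ⇒ x_B = 49.25 − 0.25x_A.
By symmetry x_A = x_B; substituting into the reaction function, 1.25x_B = 49.25 and x_B = 39.4.
P_B = 233 − 2·39.4 − 39.4 = 114.8.
Profit = (114.8 − 36)·39.4 = 3104.72.

3104.72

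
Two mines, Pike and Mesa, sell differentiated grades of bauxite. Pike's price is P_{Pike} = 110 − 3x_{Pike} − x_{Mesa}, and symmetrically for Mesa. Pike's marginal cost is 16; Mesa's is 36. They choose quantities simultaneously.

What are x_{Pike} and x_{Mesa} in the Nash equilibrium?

14, 10

Mine Pike's profit: π = x_{Pike}(110 − 3x_{Pike} − x_{Mesa}) − 16x_{Pike}.
∂π/∂x_{Pike} = 94 − 6x_{Pike} − x_{Mesa} = 0 ⇒ x_{Pike} = 47/3 − (1/6)x_{Mesa}.
Similarly x_{Mesa} = 37/3 − (1/6)x_{Pike}.
Solving the two reaction functions simultaneously: (1 − (−1/6)(−1/6))x_{Pike} = 47/3 − (1/6)·(37/3), so (35/36)x_{Pike} = 245/18 and x_{Pike} = 14.
Then x_{Mesa} = 37/3 − (1/6)·14 = 10.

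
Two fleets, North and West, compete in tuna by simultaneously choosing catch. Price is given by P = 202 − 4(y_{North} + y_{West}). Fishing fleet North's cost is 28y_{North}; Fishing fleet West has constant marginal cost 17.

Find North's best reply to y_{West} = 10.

16.75

Fishing fleet North's profit: π = y_{North}(202 − 4(y_{North} + y_{West})) − 28y_{North}.
∂π/∂y_{North} = 174 − 8y_{North} − 4y_{West} = 0, so y_{North} = 21.75 − 0.5y_{West}.
At y_{West} = 10: y_{North} = 21.75 − 0.5·10 = 16.75.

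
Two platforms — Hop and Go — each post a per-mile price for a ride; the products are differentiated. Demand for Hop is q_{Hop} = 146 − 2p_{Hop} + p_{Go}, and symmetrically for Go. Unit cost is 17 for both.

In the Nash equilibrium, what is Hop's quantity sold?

86

Hop's profit: π = (p_{Hop} − 17)(146 − 2p_{Hop} + p_{Go}).
∂π/∂p_{Hop} = 180 − 4p_{Hop} + p_{Go} = 0 ⇒ p_{Hop} = 45 + 0.25p_{Go}.
The game is symmetric, so in equilibrium p_{Go} = p_{Hop}: the reaction function gives 0.75p_{Hop} = 45, hence p_{Hop} = 60.
q_{Hop} = 146 − 2·60 + 60 = 86.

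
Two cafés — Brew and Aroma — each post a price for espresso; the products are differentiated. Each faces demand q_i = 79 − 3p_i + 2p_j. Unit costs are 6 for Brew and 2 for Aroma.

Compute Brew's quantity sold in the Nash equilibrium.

52.5

Brew's profit: π = (p_{Brew} − 6)(79 − 3p_{Brew} + 2p_{Aroma}).
∂π/∂p_{Brew} = 97 − 6p_{Brew} + 2p_{Aroma} = 0 ⇒ p_{Brew} = 97/6 + (1/3)p_{Aroma}.
Similarly p_{Aroma} = 85/6 + (1/3)p_{Brew}.
Solving the two reaction functions simultaneously: (1 − (1/3)(1/3))p_{Brew} = 97/6 + (1/3)·(85/6), so (8/9)p_{Brew} = 188/9 and p_{Brew} = 23.5.
Then p_{Aroma} = 85/6 + (1/3)·23.5 = 22.
q_{Brew} = 79 − 3·23.5 + 2·22 = 52.5.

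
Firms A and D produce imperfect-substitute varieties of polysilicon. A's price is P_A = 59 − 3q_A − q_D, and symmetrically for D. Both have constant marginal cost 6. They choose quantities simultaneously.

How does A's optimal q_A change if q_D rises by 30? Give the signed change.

-5

Firm A's profit: π = q_A(59 − 3q_A − q_D) − 6q_A.
∂π/∂q_A = 53 − 6q_A − q_D = 0 ⇒ q_A = 53/6 − (1/6)q_D.
The reaction-function slope is −1/6, so a 30-unit rise in q_D moves q_A by −1/6 × 30 = −5. A's best response falls — the actions are strategic substitutes.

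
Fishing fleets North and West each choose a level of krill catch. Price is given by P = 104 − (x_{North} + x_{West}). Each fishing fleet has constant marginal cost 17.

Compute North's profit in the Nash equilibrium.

Fishing fleet North's profit: π = x_{North}(104 − (x_{North} + x_{West})) − 17x_{North}.
∂π/∂x_{North} = 87 − 2x_{North} − x_{West} = 0, so x_{North} = 43.5 − 0.5x_{West}.
By symmetry x_{West} = x_{North}; substituting into the reaction function, 1.5x_{North} = 43.5 and x_{North} = 29.
Price P = 104 − 58 = 46.
North's profit: (46 − 17)·29 = 841.

841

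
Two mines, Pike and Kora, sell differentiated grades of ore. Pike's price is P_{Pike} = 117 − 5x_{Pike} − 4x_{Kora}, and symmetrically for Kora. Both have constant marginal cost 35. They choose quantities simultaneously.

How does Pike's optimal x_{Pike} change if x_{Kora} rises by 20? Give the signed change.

-8

Mine Pike's profit: π = x_{Pike}(117 − 5x_{Pike} − 4x_{Kora}) − 35x_{Pike}.
∂π/∂x_{Pike} = 82 − 10x_{Pike} − 4x_{Kora} = 0 ⇒ x_{Pike} = 8.2 − 0.4x_{Kora}.
The reaction-function slope is −0.4, so a 20-unit rise in x_{Kora} moves x_{Pike} by −0.4 × 20 = −8. Pike's best response falls — the actions are strategic substitutes.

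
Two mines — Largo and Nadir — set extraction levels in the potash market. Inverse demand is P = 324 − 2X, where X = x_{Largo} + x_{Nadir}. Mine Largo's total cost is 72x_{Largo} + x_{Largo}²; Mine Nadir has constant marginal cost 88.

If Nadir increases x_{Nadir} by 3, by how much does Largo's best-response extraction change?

Mine Largo's profit: π = x_{Largo}(324 − 2(x_{Largo} + x_{Nadir})) − 72x_{Largo} − x_{Largo}².
∂π/∂x_{Largo} = 252 − 6x_{Largo} − 2x_{Nadir} = 0, so x_{Largo} = 42 − (1/3)x_{Nadir}.
The reaction-function slope is −1/3, so a 3-unit rise in x_{Nadir} moves x_{Largo} by −1/3 × 3 = −1. Largo's best response falls — the actions are strategic substitutes.

-1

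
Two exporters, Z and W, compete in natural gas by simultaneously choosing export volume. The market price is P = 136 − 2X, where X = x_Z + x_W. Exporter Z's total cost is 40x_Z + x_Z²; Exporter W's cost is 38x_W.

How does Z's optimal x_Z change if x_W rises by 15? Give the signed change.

Exporter Z's profit: π = x_Z(136 − 2(x_Z + x_W)) − 40x_Z − x_Z².
∂π/∂x_Z = 96 − 6x_Z − 2x_W = 0, so x_Z = 16 − (1/3)x_W.
The reaction-function slope is −1/3, so a 15-unit rise in x_W moves x_Z by −1/3 × 15 = −5. Z's best response falls — the actions are strategic substitutes.

-5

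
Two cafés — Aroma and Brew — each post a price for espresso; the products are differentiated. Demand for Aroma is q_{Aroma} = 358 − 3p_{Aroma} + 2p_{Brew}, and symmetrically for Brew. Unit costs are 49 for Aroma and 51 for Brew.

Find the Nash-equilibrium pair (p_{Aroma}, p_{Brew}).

Aroma's profit: π = (p_{Aroma} − 49)(358 − 3p_{Aroma} + 2p_{Brew}).
∂π/∂p_{Aroma} = 505 − 6p_{Aroma} + 2p_{Brew} = 0 ⇒ p_{Aroma} = 505/6 + (1/3)p_{Brew}.
Similarly p_{Brew} = 511/6 + (1/3)p_{Aroma}.
Substituting the second reaction function into the first: p_{Aroma} = 505/6 + (1/3)(511/6 + (1/3)p_{Aroma}), which gives (8/9)p_{Aroma} = 1013/9 ⇒ p_{Aroma} = 126.625.
Then p_{Brew} = 511/6 + (1/3)·126.625 = 127.375.

126.625, 127.375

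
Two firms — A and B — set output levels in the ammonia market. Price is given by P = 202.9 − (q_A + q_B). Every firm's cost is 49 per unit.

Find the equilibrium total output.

Firm A's profit: π = q_A(202.9 − (q_A + q_B)) − 49q_A.
∂π/∂q_A = 153.9 − 2q_A − q_B = 0, so q_A = 76.95 − 0.5q_B.
The game is symmetric, so in equilibrium q_B = q_A: the reaction function gives 1.5q_A = 76.95, hence q_A = 51.3.
Total output: 51.3 + 51.3 = 102.6.

102.6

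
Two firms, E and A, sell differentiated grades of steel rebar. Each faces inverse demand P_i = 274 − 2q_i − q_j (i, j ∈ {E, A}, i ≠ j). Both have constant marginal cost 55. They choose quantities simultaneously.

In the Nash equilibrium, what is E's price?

Firm E's profit: π = q_E(274 − 2q_E − q_A) − 55q_E.
∂π/∂q_E = 219 − 4q_E − q_A = 0 ⇒ q_E = 54.75 − 0.25q_A.
The game is symmetric, so in equilibrium q_A = q_E: the reaction function gives 1.25q_E = 54.75, hence q_E = 43.8.
P_E = 274 − 2·43.8 − 43.8 = 142.6.

142.6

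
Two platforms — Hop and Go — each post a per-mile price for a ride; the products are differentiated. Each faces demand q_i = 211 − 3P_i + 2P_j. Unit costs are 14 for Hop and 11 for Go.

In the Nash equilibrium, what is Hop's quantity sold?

Hop's profit: π = (P_{Hop} − 14)(211 − 3P_{Hop} + 2P_{Go}).
∂π/∂P_{Hop} = 253 − 6P_{Hop} + 2P_{Go} = 0 ⇒ P_{Hop} = 253/6 + (1/3)P_{Go}.
Similarly P_{Go} = 122/3 + (1/3)P_{Hop}.
Plugging P_{Go} into Hop's best response: P_{Hop} = 253/6 + (1/3)(122/3 + (1/3)P_{Hop}) ⇒ (8/9)P_{Hop} = 1003/18, so P_{Hop} = 62.6875.
Then P_{Go} = 122/3 + (1/3)·62.6875 = 61.5625.
q_{Hop} = 211 − 3·62.6875 + 2·61.5625 = 146.0625.

146.0625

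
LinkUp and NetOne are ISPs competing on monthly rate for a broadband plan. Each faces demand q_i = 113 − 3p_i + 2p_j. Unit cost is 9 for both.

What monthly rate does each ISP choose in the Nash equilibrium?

LinkUp's profit: π = (p_{LinkUp} − 9)(113 − 3p_{LinkUp} + 2p_{NetOne}).
∂π/∂p_{LinkUp} = 140 − 6p_{LinkUp} + 2p_{NetOne} = 0 ⇒ p_{LinkUp} = 70/3 + (1/3)p_{NetOne}.
By symmetry p_{NetOne} = p_{LinkUp}; substituting into the reaction function, (2/3)p_{LinkUp} = 70/3 and p_{LinkUp} = 35.

35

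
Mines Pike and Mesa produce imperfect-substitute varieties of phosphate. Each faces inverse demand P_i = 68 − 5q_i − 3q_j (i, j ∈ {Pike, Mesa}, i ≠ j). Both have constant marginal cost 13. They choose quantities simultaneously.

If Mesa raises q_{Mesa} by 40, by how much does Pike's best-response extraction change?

Mine Pike's profit: π = q_{Pike}(68 − 5q_{Pike} − 3q_{Mesa}) − 13q_{Pike}.
∂π/∂q_{Pike} = 55 − 10q_{Pike} − 3q_{Mesa} = 0 ⇒ q_{Pike} = 5.5 − 0.3q_{Mesa}.
The reaction-function slope is −0.3, so a 40-unit rise in q_{Mesa} moves q_{Pike} by −0.3 × 40 = −12. Pike's best response falls — the actions are strategic substitutes.

-12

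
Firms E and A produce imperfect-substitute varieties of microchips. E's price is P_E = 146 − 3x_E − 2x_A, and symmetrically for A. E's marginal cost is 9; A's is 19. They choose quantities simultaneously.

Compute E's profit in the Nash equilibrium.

Firm E's profit: π = x_E(146 − 3x_E − 2x_A) − 9x_E.
∂π/∂x_E = 137 − 6x_E − 2x_A = 0 ⇒ x_E = 137/6 − (1/3)x_A.
Similarly x_A = 127/6 − (1/3)x_E.
Solving the two reaction functions simultaneously: (1 − (−1/3)(−1/3))x_E = 137/6 − (1/3)·(127/6), so (8/9)x_E = 142/9 and x_E = 17.75.
Then x_A = 127/6 − (1/3)·17.75 = 15.25.
P_E = 146 − 3·17.75 − 2·15.25 = 62.25.
Profit = (62.25 − 9)·17.75 = 945.1875.

945.1875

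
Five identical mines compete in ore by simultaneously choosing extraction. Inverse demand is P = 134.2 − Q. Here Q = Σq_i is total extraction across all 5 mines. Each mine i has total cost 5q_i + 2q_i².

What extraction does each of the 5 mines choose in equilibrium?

12.92

A representative mine's profit is π_i = q_i(134.2 − Q) − 5q_i − 2q_i², with Q = q_i + Σ_{j≠i} q_j.
First-order condition: 129.2 − 6q_i − Σ_{j≠i} q_j = 0.
With identical mines, set every q_j = q: then 129.2 − 6q − 4q = 0, i.e. q = 129.2/10 = 12.92.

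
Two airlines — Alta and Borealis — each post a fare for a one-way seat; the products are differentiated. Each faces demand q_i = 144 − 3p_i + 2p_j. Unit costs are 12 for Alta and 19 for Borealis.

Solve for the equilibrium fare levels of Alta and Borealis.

Alta's profit: π = (p_{Alta} − 12)(144 − 3p_{Alta} + 2p_{Borealis}).
∂π/∂p_{Alta} = 180 − 6p_{Alta} + 2p_{Borealis} = 0 ⇒ p_{Alta} = 30 + (1/3)p_{Borealis}.
Similarly p_{Borealis} = 33.5 + (1/3)p_{Alta}.
Solving the two reaction functions simultaneously: (1 − (1/3)(1/3))p_{Alta} = 30 + (1/3)·33.5, so (8/9)p_{Alta} = 247/6 and p_{Alta} = 46.3125.
Then p_{Borealis} = 33.5 + (1/3)·46.3125 = 48.9375.

46.3125, 48.9375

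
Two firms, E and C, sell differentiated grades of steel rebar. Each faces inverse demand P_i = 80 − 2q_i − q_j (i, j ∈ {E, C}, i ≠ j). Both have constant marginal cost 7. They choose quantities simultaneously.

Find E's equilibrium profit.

426.32

Firm E's profit: π = q_E(80 − 2q_E − q_C) − 7q_E.
∂π/∂q_E = 73 − 4q_E − q_C = 0 ⇒ q_E = 18.25 − 0.25q_C.
The game is symmetric, so in equilibrium q_C = q_E: the reaction function gives 1.25q_E = 18.25, hence q_E = 14.6.
P_E = 80 − 2·14.6 − 14.6 = 36.2.
Profit = (36.2 − 7)·14.6 = 426.32.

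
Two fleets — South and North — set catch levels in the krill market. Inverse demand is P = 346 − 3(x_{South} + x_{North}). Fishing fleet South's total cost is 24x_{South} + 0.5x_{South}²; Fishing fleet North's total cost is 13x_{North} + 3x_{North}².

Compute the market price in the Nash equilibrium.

176.8

Fishing fleet South's profit: π = x_{South}(346 − 3(x_{South} + x_{North})) − 24x_{South} − 0.5x_{South}².
∂π/∂x_{South} = 322 − 7x_{South} − 3x_{North} = 0, so x_{South} = 46 − (3/7)x_{North}.
For North: ∂π/∂x_{North} = 333 − 12x_{North} − 3x_{South} = 0 ⇒ x_{North} = 27.75 − 0.25x_{South}.
Solving the two reaction functions simultaneously: (1 − (−3/7)(−0.25))x_{South} = 46 − (3/7)·27.75, so (25/28)x_{South} = 955/28 and x_{South} = 38.2.
Then x_{North} = 27.75 − 0.25·38.2 = 18.2.
Equilibrium price: P = 346 − 3·56.4 = 176.8.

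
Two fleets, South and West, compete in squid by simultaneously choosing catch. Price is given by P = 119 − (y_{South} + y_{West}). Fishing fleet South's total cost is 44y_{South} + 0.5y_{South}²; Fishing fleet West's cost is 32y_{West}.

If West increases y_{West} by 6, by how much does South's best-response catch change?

-2

Fishing fleet South's profit: π = y_{South}(119 − (y_{South} + y_{West})) − 44y_{South} − 0.5y_{South}².
∂π/∂y_{South} = 75 − 3y_{South} − y_{West} = 0, so y_{South} = 25 − (1/3)y_{West}.
The reaction-function slope is −1/3, so a 6-unit rise in y_{West} moves y_{South} by −1/3 × 6 = −2. South's best response falls — the actions are strategic substitutes.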